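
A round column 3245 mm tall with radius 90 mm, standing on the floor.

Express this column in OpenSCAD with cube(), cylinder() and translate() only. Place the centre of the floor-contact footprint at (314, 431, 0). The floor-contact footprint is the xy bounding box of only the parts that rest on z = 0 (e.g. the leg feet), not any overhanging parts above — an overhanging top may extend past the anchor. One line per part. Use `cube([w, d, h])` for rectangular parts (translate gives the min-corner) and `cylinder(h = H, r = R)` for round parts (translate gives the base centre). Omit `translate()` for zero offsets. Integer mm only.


translate([314, 431, 0]) cylinder(h = 3245, r = 90);


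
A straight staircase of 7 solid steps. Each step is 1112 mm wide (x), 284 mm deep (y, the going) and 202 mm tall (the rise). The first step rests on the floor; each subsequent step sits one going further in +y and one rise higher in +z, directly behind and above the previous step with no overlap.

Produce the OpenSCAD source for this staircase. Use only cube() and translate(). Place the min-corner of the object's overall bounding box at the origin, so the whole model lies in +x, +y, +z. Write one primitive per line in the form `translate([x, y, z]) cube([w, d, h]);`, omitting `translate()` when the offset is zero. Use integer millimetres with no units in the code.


cube([1112, 284, 202]);
translate([0, 284, 202]) cube([1112, 284, 202]);
translate([0, 568, 404]) cube([1112, 284, 202]);
translate([0, 852, 606]) cube([1112, 284, 202]);
translate([0, 1136, 808]) cube([1112, 284, 202]);
translate([0, 1420, 1010]) cube([1112, 284, 202]);
translate([0, 1704, 1212]) cube([1112, 284, 202]);


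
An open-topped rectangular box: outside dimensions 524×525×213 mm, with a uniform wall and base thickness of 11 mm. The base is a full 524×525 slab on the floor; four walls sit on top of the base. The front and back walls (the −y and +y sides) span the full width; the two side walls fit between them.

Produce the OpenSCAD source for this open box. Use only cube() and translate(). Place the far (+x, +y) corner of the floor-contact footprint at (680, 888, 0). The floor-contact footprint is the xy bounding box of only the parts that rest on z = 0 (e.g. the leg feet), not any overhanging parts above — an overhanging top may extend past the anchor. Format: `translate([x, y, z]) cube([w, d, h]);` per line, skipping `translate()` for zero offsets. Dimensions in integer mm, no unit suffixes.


translate([156, 363, 0]) cube([524, 525, 11]);
translate([156, 363, 11]) cube([524, 11, 202]);
translate([156, 877, 11]) cube([524, 11, 202]);
translate([156, 374, 11]) cube([11, 503, 202]);
translate([669, 374, 11]) cube([11, 503, 202]);


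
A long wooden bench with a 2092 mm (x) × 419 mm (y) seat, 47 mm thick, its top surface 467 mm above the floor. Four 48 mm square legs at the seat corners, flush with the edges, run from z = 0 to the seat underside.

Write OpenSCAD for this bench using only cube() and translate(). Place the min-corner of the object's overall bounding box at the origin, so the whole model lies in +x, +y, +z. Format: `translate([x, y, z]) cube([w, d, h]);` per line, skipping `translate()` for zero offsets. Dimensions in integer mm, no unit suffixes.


// leg_h = 467 − 47 = 420
translate([0, 0, 420]) cube([2092, 419, 47]);
cube([48, 48, 420]);
translate([0, 371, 0]) cube([48, 48, 420]);
translate([2044, 0, 0]) cube([48, 48, 420]);
translate([2044, 371, 0]) cube([48, 48, 420]);


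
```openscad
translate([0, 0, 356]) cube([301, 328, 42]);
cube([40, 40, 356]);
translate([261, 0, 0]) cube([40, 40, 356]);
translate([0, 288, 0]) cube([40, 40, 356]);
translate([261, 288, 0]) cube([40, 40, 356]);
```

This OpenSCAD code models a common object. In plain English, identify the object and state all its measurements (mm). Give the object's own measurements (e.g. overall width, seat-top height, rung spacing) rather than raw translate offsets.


A simple wooden stool: a rectangular seat 301 mm (x) by 328 mm (y), 42 mm thick, top face at z = 398 mm, on four square legs, each 40×40 mm in cross-section. The legs rest on z = 0, each flush with a corner of the seat.


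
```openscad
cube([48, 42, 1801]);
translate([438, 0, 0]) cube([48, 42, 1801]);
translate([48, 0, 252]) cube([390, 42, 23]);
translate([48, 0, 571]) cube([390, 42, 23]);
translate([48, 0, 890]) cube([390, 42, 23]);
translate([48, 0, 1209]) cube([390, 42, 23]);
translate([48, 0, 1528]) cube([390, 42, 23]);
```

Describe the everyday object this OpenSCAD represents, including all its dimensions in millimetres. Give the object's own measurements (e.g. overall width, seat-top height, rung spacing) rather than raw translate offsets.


A straight ladder. Two 48×42 mm vertical rails, 1801 mm tall, stand 486 mm apart (outside-to-outside) with their front faces coplanar on the −y side. 5 rungs, each 42 mm deep and 23 mm tall, span between the inner faces of the rails, front faces flush with the rails. The lowest rung's underside is at z = 252 mm and rungs are spaced 319 mm apart (underside to underside).


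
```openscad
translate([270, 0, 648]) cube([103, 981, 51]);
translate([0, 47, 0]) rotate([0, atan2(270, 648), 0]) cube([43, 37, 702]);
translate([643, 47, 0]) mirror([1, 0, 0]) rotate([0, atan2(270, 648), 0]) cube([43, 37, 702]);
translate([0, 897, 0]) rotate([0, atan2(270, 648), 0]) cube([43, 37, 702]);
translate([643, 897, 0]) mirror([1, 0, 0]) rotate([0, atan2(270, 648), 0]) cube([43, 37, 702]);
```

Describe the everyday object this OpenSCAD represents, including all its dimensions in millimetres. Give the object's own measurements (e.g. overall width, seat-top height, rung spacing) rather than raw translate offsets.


A sawhorse. A 103×981×51 mm beam (x, y, z) sits on two A-frame leg pairs. Each pair is two raked legs of 43×37 mm section (37 mm along y) splaying symmetrically in x. Each leg rises 648 mm vertically over 270 mm of horizontal reach and is 702 mm long along its own axis. Every leg's outer bottom edge rests on the floor and its outer top edge meets a bottom edge of the beam — the left legs (tilting toward +x) meet the beam's −x bottom edge, the right legs (their mirror images, tilting toward −x) meet its +x bottom edge — so the leg tops tuck under the beam, the beam's underside is 648 mm above the floor, and the feet are 643 mm apart outside-to-outside with the beam centred between them. The two leg pairs are set in 47 mm from either end of the beam.


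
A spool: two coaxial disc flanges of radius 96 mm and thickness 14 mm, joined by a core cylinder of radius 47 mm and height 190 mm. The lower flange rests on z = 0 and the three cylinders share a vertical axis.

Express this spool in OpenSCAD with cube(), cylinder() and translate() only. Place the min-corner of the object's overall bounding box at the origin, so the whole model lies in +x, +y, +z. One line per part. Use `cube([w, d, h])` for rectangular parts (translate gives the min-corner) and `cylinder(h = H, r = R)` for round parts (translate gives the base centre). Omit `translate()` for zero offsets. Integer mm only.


translate([96, 96, 0]) cylinder(h = 14, r = 96);
translate([96, 96, 14]) cylinder(h = 190, r = 47);
translate([96, 96, 204]) cylinder(h = 14, r = 96);


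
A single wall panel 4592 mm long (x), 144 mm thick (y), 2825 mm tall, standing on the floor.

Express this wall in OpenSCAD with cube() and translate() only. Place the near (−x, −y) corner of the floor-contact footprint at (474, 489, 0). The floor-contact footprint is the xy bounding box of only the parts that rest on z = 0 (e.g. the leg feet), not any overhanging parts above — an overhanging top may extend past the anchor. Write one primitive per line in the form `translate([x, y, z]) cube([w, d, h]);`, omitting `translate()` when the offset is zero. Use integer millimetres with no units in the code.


translate([474, 489, 0]) cube([4592, 144, 2825]);


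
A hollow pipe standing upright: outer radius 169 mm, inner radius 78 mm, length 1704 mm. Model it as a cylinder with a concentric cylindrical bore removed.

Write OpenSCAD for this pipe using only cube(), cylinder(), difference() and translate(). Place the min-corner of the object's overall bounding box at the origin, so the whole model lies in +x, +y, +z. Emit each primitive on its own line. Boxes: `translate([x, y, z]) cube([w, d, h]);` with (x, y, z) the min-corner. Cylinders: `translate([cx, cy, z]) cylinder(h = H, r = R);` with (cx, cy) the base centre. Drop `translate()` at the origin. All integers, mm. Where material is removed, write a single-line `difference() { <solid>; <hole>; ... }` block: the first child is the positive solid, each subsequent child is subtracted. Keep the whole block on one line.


difference() { translate([169, 169, 0]) cylinder(h = 1704, r = 169); translate([169, 169, 0]) cylinder(h = 1704, r = 78); }


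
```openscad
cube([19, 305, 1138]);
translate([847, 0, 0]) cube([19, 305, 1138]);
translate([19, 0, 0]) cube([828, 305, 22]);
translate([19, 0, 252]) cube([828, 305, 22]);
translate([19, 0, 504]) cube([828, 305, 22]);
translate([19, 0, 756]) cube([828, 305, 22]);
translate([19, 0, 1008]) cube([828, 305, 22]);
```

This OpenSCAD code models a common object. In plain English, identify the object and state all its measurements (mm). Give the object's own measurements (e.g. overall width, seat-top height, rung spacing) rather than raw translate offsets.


An open bookshelf. Two side panels, each 19 mm thick, 305 mm deep and 1138 mm tall, stand 866 mm apart (outside-to-outside). Between them sit 5 shelves, each 22 mm thick and 305 mm deep, spanning the full gap between the sides. The bottom shelf rests on the floor (its underside at z = 0) and the clear gap between one shelf's top and the next shelf's underside is 230 mm.


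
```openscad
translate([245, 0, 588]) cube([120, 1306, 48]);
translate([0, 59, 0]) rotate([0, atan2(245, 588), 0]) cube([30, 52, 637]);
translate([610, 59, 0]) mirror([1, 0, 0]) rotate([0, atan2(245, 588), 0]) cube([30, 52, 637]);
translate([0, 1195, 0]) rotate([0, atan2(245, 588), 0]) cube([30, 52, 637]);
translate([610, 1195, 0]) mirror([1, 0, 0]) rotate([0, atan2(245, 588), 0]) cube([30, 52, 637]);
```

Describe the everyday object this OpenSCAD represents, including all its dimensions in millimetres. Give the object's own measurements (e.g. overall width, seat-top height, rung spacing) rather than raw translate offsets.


A sawhorse. A 120×1306×48 mm beam (x, y, z) sits on two A-frame leg pairs. Each pair is two raked legs of 30×52 mm section (52 mm along y) splaying symmetrically in x. Each leg rises 588 mm vertically over 245 mm of horizontal reach and is 637 mm long along its own axis. Every leg's outer bottom edge rests on the floor and its outer top edge meets a bottom edge of the beam — the left legs (tilting toward +x) meet the beam's −x bottom edge, the right legs (their mirror images, tilting toward −x) meet its +x bottom edge — so the leg tops tuck under the beam, the beam's underside is 588 mm above the floor, and the feet are 610 mm apart outside-to-outside with the beam centred between them. The two leg pairs are set in 59 mm from either end of the beam.


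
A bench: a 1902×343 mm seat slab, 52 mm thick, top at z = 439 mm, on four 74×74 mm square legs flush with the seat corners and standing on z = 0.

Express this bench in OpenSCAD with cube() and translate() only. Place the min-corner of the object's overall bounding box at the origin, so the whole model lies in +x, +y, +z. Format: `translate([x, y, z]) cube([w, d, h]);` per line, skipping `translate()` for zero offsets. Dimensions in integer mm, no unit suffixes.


translate([0, 0, 387]) cube([1902, 343, 52]);
cube([74, 74, 387]);
translate([0, 269, 0]) cube([74, 74, 387]);
translate([1828, 0, 0]) cube([74, 74, 387]);
translate([1828, 269, 0]) cube([74, 74, 387]);


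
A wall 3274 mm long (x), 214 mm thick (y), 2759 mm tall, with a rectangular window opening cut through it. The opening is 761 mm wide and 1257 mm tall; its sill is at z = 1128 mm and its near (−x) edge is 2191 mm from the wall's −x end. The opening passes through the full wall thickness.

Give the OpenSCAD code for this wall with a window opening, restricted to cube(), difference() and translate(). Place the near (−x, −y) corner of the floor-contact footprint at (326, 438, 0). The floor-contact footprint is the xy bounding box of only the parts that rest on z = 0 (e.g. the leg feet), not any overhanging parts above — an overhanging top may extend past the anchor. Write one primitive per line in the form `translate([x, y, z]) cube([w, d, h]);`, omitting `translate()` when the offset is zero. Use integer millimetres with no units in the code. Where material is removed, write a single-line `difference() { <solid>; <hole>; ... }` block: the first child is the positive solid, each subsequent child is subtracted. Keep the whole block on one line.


difference() { translate([326, 438, 0]) cube([3274, 214, 2759]); translate([2517, 438, 1128]) cube([761, 214, 1257]); }


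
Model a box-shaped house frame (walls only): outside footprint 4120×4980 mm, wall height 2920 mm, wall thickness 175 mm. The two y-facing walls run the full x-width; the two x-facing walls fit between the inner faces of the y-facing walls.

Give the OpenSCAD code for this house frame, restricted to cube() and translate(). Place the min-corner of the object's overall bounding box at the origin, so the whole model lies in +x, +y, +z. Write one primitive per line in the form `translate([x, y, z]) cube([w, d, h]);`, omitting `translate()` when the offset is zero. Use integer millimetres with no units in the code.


cube([4120, 175, 2920]);
translate([0, 4805, 0]) cube([4120, 175, 2920]);
translate([0, 175, 0]) cube([175, 4630, 2920]);
translate([3945, 175, 0]) cube([175, 4630, 2920]);


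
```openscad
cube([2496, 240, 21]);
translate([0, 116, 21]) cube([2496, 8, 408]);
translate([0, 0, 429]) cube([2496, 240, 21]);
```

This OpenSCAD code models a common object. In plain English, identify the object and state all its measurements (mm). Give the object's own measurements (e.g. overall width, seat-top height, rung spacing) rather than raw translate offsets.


An I-beam lying along x, 2496 mm long. Overall section height 450 mm. Two flanges 240 mm wide (y) and 21 mm thick, one on the floor and one at the top; a web 8 mm thick runs between them, centred on the flange width.


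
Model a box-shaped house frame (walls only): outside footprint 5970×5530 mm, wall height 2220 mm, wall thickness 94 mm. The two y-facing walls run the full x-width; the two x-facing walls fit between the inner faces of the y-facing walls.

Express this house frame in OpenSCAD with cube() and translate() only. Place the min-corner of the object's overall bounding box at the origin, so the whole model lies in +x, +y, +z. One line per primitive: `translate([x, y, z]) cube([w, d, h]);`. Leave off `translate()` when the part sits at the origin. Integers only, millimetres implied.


cube([5970, 94, 2220]);
translate([0, 5436, 0]) cube([5970, 94, 2220]);
translate([0, 94, 0]) cube([94, 5342, 2220]);
translate([5876, 94, 0]) cube([94, 5342, 2220]);


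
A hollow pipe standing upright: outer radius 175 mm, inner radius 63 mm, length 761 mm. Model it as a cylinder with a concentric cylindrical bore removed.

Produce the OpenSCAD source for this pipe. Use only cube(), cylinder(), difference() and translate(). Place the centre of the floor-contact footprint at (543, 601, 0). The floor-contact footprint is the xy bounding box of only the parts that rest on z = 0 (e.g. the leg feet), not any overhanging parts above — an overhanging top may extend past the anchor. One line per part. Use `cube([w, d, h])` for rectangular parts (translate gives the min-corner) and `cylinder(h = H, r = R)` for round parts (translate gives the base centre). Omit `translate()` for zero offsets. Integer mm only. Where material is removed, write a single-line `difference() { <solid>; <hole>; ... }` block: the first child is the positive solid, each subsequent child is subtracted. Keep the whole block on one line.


difference() { translate([543, 601, 0]) cylinder(h = 761, r = 175); translate([543, 601, 0]) cylinder(h = 761, r = 63); }


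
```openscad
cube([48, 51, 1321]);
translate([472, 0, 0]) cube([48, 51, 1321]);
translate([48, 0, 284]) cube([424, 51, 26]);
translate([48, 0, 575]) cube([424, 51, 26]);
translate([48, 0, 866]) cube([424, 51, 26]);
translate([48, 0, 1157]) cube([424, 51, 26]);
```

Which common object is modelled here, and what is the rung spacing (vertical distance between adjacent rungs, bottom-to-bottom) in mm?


A ladder. The rung spacing is 291 mm.

Two tall 48×51 posts with 4 short bars between them — a ladder. Adjacent rungs sit at z = 284 and z = 575, so the spacing is 575 − 284 = 291 mm.


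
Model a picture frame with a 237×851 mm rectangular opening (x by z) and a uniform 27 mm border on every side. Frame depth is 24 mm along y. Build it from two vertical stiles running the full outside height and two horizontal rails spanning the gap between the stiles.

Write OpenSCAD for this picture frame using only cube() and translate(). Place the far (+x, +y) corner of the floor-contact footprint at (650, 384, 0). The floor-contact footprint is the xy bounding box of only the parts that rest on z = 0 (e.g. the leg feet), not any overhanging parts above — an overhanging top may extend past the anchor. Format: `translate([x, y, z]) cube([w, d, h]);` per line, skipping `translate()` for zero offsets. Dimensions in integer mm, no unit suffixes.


translate([359, 360, 0]) cube([27, 24, 905]);
translate([623, 360, 0]) cube([27, 24, 905]);
translate([386, 360, 0]) cube([237, 24, 27]);
translate([386, 360, 878]) cube([237, 24, 27]);


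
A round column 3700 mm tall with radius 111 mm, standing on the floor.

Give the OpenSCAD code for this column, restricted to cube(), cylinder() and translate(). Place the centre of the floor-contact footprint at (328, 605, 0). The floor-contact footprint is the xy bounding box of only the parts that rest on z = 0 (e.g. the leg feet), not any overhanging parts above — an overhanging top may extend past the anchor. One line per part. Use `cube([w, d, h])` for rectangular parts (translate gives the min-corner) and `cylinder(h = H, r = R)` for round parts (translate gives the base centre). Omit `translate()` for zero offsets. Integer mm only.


translate([328, 605, 0]) cylinder(h = 3700, r = 111);


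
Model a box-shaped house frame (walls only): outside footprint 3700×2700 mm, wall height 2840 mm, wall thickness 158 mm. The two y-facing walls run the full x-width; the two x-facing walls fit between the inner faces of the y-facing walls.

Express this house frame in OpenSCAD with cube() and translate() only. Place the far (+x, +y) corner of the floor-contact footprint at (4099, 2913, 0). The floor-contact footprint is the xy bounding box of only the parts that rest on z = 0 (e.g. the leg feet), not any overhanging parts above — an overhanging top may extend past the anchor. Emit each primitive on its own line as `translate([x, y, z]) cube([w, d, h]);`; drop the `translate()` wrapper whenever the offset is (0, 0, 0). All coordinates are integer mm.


translate([399, 213, 0]) cube([3700, 158, 2840]);
translate([399, 2755, 0]) cube([3700, 158, 2840]);
translate([399, 371, 0]) cube([158, 2384, 2840]);
translate([3941, 371, 0]) cube([158, 2384, 2840]);


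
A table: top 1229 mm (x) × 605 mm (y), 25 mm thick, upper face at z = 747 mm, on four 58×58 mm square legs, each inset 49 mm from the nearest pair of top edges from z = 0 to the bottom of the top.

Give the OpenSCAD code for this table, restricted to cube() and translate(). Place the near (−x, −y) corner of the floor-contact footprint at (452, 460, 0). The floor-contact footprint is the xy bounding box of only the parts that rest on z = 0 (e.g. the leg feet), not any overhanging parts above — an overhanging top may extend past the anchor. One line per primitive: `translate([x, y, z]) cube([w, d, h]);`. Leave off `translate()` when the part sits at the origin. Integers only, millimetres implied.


// leg_h = 747 - 25 = 722
translate([403, 411, 722]) cube([1229, 605, 25]);
translate([452, 460, 0]) cube([58, 58, 722]);
translate([1525, 460, 0]) cube([58, 58, 722]);
translate([452, 909, 0]) cube([58, 58, 722]);
translate([1525, 909, 0]) cube([58, 58, 722]);


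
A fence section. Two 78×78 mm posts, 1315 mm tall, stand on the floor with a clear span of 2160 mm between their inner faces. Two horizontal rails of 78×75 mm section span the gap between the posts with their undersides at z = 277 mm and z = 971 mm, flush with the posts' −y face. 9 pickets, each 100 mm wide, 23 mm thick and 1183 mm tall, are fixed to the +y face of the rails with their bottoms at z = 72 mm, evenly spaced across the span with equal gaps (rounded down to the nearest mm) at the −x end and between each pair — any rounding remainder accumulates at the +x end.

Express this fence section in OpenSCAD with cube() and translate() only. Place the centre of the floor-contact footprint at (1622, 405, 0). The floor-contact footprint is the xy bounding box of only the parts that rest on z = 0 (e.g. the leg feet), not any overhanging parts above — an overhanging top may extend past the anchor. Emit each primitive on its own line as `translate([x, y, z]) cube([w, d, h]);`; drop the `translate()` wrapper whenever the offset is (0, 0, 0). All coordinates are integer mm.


translate([464, 366, 0]) cube([78, 78, 1315]);
translate([2702, 366, 0]) cube([78, 78, 1315]);
translate([542, 366, 277]) cube([2160, 78, 75]);
translate([542, 366, 971]) cube([2160, 78, 75]);
translate([668, 444, 72]) cube([100, 23, 1183]);
translate([894, 444, 72]) cube([100, 23, 1183]);
translate([1120, 444, 72]) cube([100, 23, 1183]);
translate([1346, 444, 72]) cube([100, 23, 1183]);
translate([1572, 444, 72]) cube([100, 23, 1183]);
translate([1798, 444, 72]) cube([100, 23, 1183]);
translate([2024, 444, 72]) cube([100, 23, 1183]);
translate([2250, 444, 72]) cube([100, 23, 1183]);
translate([2476, 444, 72]) cube([100, 23, 1183]);


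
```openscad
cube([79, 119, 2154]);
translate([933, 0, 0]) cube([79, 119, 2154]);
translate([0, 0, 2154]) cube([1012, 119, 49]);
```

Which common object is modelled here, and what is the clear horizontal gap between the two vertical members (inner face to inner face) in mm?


A door frame. The clear opening width is 854 mm.

Two 2154 mm tall posts with a header on top — a door frame. The left jamb is 79 mm wide at x = 0; the right jamb starts at x = 933. The clear opening is 933 − 79 = 854 mm.


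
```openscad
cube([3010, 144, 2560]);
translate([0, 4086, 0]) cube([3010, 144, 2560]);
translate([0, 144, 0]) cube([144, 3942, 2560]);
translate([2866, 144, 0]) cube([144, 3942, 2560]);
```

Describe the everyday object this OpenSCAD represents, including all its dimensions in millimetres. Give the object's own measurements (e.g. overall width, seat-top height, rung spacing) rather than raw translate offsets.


The wall frame of a small rectangular building: four walls, each 2560 mm tall and 144 mm thick, enclosing a footprint 3010 mm (x) by 4230 mm (y) outside-to-outside, with no floor or roof. The front and back walls (the −y and +y sides) span the full width; the two side walls fit between them.


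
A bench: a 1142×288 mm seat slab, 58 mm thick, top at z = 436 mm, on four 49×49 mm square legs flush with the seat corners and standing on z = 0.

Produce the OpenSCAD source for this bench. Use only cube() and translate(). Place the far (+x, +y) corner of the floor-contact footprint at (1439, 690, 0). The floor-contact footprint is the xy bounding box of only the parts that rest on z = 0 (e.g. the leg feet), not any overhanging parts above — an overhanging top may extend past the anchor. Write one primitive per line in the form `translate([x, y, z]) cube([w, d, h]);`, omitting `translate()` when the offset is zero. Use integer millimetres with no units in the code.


// leg_h = 436 − 58 = 378
translate([297, 402, 378]) cube([1142, 288, 58]);
translate([297, 402, 0]) cube([49, 49, 378]);
translate([297, 641, 0]) cube([49, 49, 378]);
translate([1390, 402, 0]) cube([49, 49, 378]);
translate([1390, 641, 0]) cube([49, 49, 378]);


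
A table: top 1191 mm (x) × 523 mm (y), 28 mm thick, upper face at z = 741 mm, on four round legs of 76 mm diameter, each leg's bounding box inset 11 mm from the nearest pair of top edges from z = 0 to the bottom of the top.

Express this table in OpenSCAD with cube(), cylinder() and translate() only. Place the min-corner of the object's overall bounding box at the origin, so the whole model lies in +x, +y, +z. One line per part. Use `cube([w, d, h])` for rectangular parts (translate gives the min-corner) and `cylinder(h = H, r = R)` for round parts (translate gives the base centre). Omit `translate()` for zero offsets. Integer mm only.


translate([0, 0, 713]) cube([1191, 523, 28]);
translate([49, 49, 0]) cylinder(h = 713, r = 38);
translate([1142, 49, 0]) cylinder(h = 713, r = 38);
translate([49, 474, 0]) cylinder(h = 713, r = 38);
translate([1142, 474, 0]) cylinder(h = 713, r = 38);


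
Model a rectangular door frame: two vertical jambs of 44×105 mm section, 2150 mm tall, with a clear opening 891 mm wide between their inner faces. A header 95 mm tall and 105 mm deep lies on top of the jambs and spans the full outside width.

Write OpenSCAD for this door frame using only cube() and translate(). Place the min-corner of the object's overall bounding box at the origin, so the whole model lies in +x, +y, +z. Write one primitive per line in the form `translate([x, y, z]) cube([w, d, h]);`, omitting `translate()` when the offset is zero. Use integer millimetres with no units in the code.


cube([44, 105, 2150]);
translate([935, 0, 0]) cube([44, 105, 2150]);
translate([0, 0, 2150]) cube([979, 105, 95]);


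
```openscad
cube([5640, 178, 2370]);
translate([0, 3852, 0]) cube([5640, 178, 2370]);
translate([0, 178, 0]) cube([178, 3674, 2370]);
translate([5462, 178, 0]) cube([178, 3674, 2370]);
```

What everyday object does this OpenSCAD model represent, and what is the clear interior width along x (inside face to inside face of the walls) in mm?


A house (or room) frame. The interior width is 5284 mm.

Four 2370 mm walls enclosing a rectangle with no floor or roof — a room or house frame. Outside width is 5640 mm and wall thickness is 178 mm, so the interior width is 5640 − 2 × 178 = 5284 mm.


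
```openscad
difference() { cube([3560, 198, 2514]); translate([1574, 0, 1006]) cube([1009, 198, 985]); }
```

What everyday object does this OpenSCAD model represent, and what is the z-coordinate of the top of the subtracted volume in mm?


A wall with a window opening. The window head height is 1991 mm.

A wall with a rectangular opening subtracted — a window. Sill at z = 1006, opening 985 mm tall, so the head is at 1006 + 985 = 1991 mm.


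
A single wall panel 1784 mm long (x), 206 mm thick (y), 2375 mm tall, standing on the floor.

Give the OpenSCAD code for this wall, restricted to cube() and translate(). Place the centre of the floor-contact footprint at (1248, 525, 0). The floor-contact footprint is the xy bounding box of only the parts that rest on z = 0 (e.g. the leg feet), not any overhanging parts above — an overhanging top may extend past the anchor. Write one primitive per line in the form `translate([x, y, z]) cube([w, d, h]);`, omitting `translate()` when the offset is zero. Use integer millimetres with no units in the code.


translate([356, 422, 0]) cube([1784, 206, 2375]);


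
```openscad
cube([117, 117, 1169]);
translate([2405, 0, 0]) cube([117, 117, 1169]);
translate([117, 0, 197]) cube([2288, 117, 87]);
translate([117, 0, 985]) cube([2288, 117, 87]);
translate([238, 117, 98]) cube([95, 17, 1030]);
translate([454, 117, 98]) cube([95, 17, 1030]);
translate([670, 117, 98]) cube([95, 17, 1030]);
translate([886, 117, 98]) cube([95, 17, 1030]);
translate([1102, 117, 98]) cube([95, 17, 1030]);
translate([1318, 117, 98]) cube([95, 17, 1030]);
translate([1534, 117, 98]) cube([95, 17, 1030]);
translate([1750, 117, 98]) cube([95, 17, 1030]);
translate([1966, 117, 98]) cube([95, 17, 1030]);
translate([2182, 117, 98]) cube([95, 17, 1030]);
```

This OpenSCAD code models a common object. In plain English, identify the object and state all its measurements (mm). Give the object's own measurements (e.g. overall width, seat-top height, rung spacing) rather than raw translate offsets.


A fence section. Two 117×117 mm posts, 1169 mm tall, stand on the floor with a clear span of 2288 mm between their inner faces. Two horizontal rails of 117×87 mm section span the gap between the posts with their undersides at z = 197 mm and z = 985 mm, flush with the posts' −y face. 10 pickets, each 95 mm wide, 17 mm thick and 1030 mm tall, are fixed to the +y face of the rails with their bottoms at z = 98 mm, spaced across the span with a 121 mm gap after the −x post and between neighbouring pickets, with 128 mm left before the +x post.


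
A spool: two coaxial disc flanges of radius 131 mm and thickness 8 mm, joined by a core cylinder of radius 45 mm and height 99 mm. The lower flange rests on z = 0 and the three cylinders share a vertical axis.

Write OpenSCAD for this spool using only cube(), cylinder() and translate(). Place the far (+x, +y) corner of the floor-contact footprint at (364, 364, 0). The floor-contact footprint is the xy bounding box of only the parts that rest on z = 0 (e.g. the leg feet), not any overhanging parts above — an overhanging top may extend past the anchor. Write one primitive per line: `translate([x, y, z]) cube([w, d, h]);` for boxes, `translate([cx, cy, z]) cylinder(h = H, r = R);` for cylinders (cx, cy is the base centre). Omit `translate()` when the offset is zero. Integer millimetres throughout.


translate([233, 233, 0]) cylinder(h = 8, r = 131);
translate([233, 233, 8]) cylinder(h = 99, r = 45);
translate([233, 233, 107]) cylinder(h = 8, r = 131);


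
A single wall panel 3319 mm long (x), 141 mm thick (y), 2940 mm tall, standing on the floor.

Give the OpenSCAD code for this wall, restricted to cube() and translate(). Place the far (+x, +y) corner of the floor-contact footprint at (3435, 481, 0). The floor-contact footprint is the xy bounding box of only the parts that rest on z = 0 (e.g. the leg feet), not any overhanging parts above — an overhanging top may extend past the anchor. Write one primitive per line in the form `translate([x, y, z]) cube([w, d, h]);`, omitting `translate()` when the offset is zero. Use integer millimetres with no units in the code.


translate([116, 340, 0]) cube([3319, 141, 2940]);


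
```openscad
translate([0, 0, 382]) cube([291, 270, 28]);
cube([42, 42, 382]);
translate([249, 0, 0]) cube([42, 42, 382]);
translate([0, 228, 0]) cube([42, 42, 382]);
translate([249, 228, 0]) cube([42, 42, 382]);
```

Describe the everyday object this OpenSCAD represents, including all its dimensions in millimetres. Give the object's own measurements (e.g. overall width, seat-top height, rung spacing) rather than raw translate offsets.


A simple wooden stool: a rectangular seat 291 mm (x) by 270 mm (y), 28 mm thick, top face at z = 410 mm, on four square legs, each 42×42 mm in cross-section. The legs rest on z = 0, each flush with a corner of the seat.


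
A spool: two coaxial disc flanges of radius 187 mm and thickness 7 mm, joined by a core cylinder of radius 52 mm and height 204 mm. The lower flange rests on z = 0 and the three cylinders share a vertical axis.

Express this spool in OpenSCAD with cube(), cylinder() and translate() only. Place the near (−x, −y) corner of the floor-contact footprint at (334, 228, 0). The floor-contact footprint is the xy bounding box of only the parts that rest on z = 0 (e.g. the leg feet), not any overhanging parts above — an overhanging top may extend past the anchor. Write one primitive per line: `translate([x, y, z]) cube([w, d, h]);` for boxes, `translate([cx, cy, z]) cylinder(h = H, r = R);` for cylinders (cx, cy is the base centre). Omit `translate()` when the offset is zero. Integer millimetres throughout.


translate([521, 415, 0]) cylinder(h = 7, r = 187);
translate([521, 415, 7]) cylinder(h = 204, r = 52);
translate([521, 415, 211]) cylinder(h = 7, r = 187);


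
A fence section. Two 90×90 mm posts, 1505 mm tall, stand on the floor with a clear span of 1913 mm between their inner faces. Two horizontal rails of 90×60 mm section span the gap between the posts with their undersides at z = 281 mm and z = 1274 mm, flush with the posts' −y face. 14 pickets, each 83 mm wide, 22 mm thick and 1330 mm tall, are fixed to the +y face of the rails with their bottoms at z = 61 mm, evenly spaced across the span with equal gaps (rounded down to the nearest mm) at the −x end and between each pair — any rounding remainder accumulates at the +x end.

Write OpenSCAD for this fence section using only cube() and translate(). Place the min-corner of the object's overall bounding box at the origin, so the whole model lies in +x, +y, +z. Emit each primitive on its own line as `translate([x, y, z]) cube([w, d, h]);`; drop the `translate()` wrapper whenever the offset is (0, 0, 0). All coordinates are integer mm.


cube([90, 90, 1505]);
translate([2003, 0, 0]) cube([90, 90, 1505]);
translate([90, 0, 281]) cube([1913, 90, 60]);
translate([90, 0, 1274]) cube([1913, 90, 60]);
translate([140, 90, 61]) cube([83, 22, 1330]);
translate([273, 90, 61]) cube([83, 22, 1330]);
translate([406, 90, 61]) cube([83, 22, 1330]);
translate([539, 90, 61]) cube([83, 22, 1330]);
translate([672, 90, 61]) cube([83, 22, 1330]);
translate([805, 90, 61]) cube([83, 22, 1330]);
translate([938, 90, 61]) cube([83, 22, 1330]);
translate([1071, 90, 61]) cube([83, 22, 1330]);
translate([1204, 90, 61]) cube([83, 22, 1330]);
translate([1337, 90, 61]) cube([83, 22, 1330]);
translate([1470, 90, 61]) cube([83, 22, 1330]);
translate([1603, 90, 61]) cube([83, 22, 1330]);
translate([1736, 90, 61]) cube([83, 22, 1330]);
translate([1869, 90, 61]) cube([83, 22, 1330]);


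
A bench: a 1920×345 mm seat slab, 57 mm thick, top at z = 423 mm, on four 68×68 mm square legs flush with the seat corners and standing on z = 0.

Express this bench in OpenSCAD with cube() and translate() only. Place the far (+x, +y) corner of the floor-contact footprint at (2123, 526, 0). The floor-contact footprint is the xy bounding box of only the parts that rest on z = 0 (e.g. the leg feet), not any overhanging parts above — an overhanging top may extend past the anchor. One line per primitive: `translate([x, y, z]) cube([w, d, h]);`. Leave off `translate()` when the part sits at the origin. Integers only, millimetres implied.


translate([203, 181, 366]) cube([1920, 345, 57]);
translate([203, 181, 0]) cube([68, 68, 366]);
translate([203, 458, 0]) cube([68, 68, 366]);
translate([2055, 181, 0]) cube([68, 68, 366]);
translate([2055, 458, 0]) cube([68, 68, 366]);


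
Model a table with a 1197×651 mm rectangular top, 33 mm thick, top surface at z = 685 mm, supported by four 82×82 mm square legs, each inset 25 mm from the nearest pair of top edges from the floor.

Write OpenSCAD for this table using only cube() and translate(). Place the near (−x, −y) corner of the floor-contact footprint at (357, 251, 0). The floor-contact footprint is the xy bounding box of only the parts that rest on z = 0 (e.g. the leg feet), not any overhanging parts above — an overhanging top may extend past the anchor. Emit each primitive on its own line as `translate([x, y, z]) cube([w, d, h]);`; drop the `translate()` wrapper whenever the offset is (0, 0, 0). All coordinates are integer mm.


translate([332, 226, 652]) cube([1197, 651, 33]);
translate([357, 251, 0]) cube([82, 82, 652]);
translate([1422, 251, 0]) cube([82, 82, 652]);
translate([357, 770, 0]) cube([82, 82, 652]);
translate([1422, 770, 0]) cube([82, 82, 652]);


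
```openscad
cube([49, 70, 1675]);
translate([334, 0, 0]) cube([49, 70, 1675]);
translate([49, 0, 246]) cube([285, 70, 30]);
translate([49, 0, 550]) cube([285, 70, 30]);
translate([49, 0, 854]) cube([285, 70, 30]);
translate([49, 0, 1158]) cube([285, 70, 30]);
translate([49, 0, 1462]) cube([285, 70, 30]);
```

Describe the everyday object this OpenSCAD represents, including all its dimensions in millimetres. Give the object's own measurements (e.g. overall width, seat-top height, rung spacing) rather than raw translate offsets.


A straight ladder. Two 49×70 mm vertical rails, 1675 mm tall, stand 383 mm apart (outside-to-outside) with their front faces coplanar on the −y side. 5 rungs, each 70 mm deep and 30 mm tall, span between the inner faces of the rails, front faces flush with the rails. The lowest rung's underside is at z = 246 mm and rungs are spaced 304 mm apart (underside to underside).


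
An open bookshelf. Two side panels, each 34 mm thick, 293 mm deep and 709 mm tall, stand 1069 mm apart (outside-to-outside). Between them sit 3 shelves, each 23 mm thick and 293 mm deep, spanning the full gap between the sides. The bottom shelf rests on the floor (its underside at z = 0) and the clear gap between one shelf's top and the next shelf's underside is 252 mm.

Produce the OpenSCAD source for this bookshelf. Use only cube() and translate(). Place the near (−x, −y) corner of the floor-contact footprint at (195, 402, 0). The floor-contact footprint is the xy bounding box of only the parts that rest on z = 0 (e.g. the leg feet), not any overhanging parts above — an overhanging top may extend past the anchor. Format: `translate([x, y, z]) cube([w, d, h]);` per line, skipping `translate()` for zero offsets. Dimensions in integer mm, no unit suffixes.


translate([195, 402, 0]) cube([34, 293, 709]);
translate([1230, 402, 0]) cube([34, 293, 709]);
translate([229, 402, 0]) cube([1001, 293, 23]);
translate([229, 402, 275]) cube([1001, 293, 23]);
translate([229, 402, 550]) cube([1001, 293, 23]);


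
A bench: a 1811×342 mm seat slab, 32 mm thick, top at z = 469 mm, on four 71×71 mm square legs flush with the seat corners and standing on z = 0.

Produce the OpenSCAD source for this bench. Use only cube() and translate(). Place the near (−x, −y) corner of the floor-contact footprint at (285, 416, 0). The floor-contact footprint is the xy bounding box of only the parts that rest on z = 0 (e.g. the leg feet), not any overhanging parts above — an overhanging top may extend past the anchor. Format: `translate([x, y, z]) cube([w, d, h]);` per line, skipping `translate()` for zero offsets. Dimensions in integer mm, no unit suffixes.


// leg_h = 469 − 32 = 437
translate([285, 416, 437]) cube([1811, 342, 32]);
translate([285, 416, 0]) cube([71, 71, 437]);
translate([285, 687, 0]) cube([71, 71, 437]);
translate([2025, 416, 0]) cube([71, 71, 437]);
translate([2025, 687, 0]) cube([71, 71, 437]);


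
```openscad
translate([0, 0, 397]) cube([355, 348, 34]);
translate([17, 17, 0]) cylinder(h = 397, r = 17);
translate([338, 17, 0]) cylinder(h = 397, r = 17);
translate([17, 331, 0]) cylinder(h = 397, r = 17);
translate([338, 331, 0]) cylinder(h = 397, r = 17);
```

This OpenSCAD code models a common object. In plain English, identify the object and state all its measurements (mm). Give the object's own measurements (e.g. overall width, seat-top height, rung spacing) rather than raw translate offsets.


A four-legged stool. The seat is a 355×348×34 mm slab whose top surface is at z = 431 mm; four round legs, each 34 mm in diameter, run from the floor (z = 0) to the underside of the seat, each leg's axis is inset half a diameter from the nearest pair of seat edges (so the leg's bounding box is flush with the corner).


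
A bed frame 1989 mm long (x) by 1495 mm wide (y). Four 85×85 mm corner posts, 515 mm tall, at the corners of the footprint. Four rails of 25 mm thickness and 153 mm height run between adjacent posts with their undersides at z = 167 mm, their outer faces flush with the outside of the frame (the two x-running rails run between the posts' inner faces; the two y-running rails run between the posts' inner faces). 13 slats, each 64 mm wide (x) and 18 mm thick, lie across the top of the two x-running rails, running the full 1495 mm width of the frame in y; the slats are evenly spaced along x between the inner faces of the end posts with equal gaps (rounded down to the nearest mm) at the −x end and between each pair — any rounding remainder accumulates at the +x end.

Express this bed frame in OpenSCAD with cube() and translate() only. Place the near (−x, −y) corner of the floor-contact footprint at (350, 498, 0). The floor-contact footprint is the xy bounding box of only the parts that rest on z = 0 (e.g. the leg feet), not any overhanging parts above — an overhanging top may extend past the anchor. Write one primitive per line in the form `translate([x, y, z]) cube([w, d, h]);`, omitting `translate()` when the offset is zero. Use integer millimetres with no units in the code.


translate([350, 498, 0]) cube([85, 85, 515]);
translate([350, 1908, 0]) cube([85, 85, 515]);
translate([2254, 498, 0]) cube([85, 85, 515]);
translate([2254, 1908, 0]) cube([85, 85, 515]);
translate([435, 498, 167]) cube([1819, 25, 153]);
translate([435, 1968, 167]) cube([1819, 25, 153]);
translate([350, 583, 167]) cube([25, 1325, 153]);
translate([2314, 583, 167]) cube([25, 1325, 153]);
translate([505, 498, 320]) cube([64, 1495, 18]);
translate([639, 498, 320]) cube([64, 1495, 18]);
translate([773, 498, 320]) cube([64, 1495, 18]);
translate([907, 498, 320]) cube([64, 1495, 18]);
translate([1041, 498, 320]) cube([64, 1495, 18]);
translate([1175, 498, 320]) cube([64, 1495, 18]);
translate([1309, 498, 320]) cube([64, 1495, 18]);
translate([1443, 498, 320]) cube([64, 1495, 18]);
translate([1577, 498, 320]) cube([64, 1495, 18]);
translate([1711, 498, 320]) cube([64, 1495, 18]);
translate([1845, 498, 320]) cube([64, 1495, 18]);
translate([1979, 498, 320]) cube([64, 1495, 18]);
translate([2113, 498, 320]) cube([64, 1495, 18]);
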